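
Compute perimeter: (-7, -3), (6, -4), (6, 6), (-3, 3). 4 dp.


Sides: (-7, -3)->(6, -4): sqrt(170) = 13.038405, (6, -4)->(6, 6): sqrt(100) = 10, (6, 6)->(-3, 3): sqrt(90) = 9.486833, (-3, 3)->(-7, -3): sqrt(52) = 7.211103
Sum = 39.736341
Perimeter = 39.7363

39.7363


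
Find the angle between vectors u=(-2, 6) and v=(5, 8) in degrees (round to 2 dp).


u.v = 38, |u| = sqrt(40) = 6.3246, |v| = sqrt(89) = 9.434
cos(theta) = u.v/(|u||v|) = 38/sqrt(3560) = 0.636881
theta = acos(0.636881) = 50.44 degrees

50.44 degrees


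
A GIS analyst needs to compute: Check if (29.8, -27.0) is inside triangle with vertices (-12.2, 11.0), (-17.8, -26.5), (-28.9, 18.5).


Cross products: AB x AP = 1787.8, BC x BP = -2136.45, CA x CP = -319.6
All same sign? no

No, outside


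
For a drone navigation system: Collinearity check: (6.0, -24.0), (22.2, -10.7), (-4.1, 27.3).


Cross product: (22.2-6)*(27.3-(-24)) - ((-10.7)-(-24))*((-4.1)-6)
= 965.39

No, not collinear


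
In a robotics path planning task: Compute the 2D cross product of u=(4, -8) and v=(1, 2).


u x v = u_x*v_y - u_y*v_x = 4*2 - (-8)*1
= 8 - (-8) = 16

16


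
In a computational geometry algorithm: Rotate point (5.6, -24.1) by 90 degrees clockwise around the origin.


90° CW: (x,y) -> (y, -x)
(5.6,-24.1) -> (-24.1, -5.6)

(-24.1, -5.6)


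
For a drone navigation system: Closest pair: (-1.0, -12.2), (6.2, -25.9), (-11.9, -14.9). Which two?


d(P0,P1) = 15.4768, d(P0,P2) = 11.2294, d(P1,P2) = 21.1804
Closest: P0 and P2

Closest pair: (-1.0, -12.2) and (-11.9, -14.9), distance = 11.2294


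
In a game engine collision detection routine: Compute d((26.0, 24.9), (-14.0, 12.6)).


dx=-40, dy=-12.3
d^2 = (-40)^2 + (-12.3)^2 = 1751.29
d = sqrt(1751.29) = 41.8484

41.8484


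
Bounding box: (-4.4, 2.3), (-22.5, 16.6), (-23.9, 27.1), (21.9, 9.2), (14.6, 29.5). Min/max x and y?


x range: [-23.9, 21.9]
y range: [2.3, 29.5]
Bounding box: (-23.9,2.3) to (21.9,29.5)

(-23.9,2.3) to (21.9,29.5)


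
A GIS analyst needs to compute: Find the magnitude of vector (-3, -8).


|u| = sqrt((-3)^2 + (-8)^2) = sqrt(73) = 8.544

8.544


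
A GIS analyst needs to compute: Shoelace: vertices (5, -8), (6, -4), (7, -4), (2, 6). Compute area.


Shoelace sum: (5*(-4) - 6*(-8)) + (6*(-4) - 7*(-4)) + (7*6 - 2*(-4)) + (2*(-8) - 5*6)
= 36
Area = |36|/2 = 18

18


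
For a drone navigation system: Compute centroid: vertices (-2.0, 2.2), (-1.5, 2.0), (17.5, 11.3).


Centroid = ((x_A+x_B+x_C)/3, (y_A+y_B+y_C)/3)
= (((-2)+(-1.5)+17.5)/3, (2.2+2+11.3)/3)
= (4.6667, 5.1667)

(4.6667, 5.1667)


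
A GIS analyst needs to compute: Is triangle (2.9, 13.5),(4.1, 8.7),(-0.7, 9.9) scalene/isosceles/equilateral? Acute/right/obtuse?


Side lengths squared: AB^2=24.48, BC^2=24.48, CA^2=25.92
Sorted: [24.48, 24.48, 25.92]
By sides: Isosceles, By angles: Acute

Isosceles, Acute


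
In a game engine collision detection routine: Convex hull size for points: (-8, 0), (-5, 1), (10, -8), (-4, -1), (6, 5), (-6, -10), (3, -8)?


Convex hull vertices (CCW): (-8, 0), (-6, -10), (10, -8), (6, 5)
Count = 4

4


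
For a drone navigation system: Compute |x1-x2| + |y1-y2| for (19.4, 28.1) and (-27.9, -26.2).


|19.4-(-27.9)| + |28.1-(-26.2)| = 47.3 + 54.3 = 101.6

101.6


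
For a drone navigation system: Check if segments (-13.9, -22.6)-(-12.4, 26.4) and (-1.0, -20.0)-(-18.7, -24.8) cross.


Cross products: d1=-15.9, d2=-876, d3=-628.2, d4=231.9
d1*d2 < 0 and d3*d4 < 0? no

No, they don't intersect


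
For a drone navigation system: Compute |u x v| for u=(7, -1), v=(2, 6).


|u x v| = |7*6 - (-1)*2|
= |42 - (-2)| = 44

44


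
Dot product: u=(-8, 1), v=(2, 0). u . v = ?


u . v = u_x*v_x + u_y*v_y = (-8)*2 + 1*0
= (-16) + 0 = -16

-16


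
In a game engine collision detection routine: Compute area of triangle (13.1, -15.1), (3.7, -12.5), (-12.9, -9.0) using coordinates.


Area = |x_A(y_B-y_C) + x_B(y_C-y_A) + x_C(y_A-y_B)|/2
= |(-45.85) + 22.57 + 33.54|/2
= 10.26/2 = 5.13

5.13


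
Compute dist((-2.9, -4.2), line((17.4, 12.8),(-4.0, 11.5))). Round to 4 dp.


|cross product| = 337.41
|line direction| = sqrt(459.65) = 21.4394
Distance = 337.41/sqrt(459.65) = 15.7378

15.7378


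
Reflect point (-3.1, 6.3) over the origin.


Reflection over origin: (x,y) -> (-x,-y)
(-3.1, 6.3) -> (3.1, -6.3)

(3.1, -6.3)


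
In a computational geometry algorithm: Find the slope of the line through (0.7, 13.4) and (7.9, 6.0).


slope = (y2-y1)/(x2-x1) = (6-13.4)/(7.9-0.7) = (-7.4)/7.2 = -1.0278

-1.0278


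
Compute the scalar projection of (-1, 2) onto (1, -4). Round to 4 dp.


u.v = -9, |v| = sqrt(17) = 4.1231
Scalar projection = u.v / |v| = -9 / sqrt(17) = -2.1828

-2.1828


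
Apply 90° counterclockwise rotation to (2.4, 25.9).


90° CCW: (x,y) -> (-y, x)
(2.4,25.9) -> (-25.9, 2.4)

(-25.9, 2.4)


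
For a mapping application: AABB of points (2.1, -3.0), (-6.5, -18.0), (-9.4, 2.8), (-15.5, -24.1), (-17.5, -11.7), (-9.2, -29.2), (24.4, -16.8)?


x range: [-17.5, 24.4]
y range: [-29.2, 2.8]
Bounding box: (-17.5,-29.2) to (24.4,2.8)

(-17.5,-29.2) to (24.4,2.8)


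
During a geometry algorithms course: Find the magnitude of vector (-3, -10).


|u| = sqrt((-3)^2 + (-10)^2) = sqrt(109) = 10.4403

10.4403


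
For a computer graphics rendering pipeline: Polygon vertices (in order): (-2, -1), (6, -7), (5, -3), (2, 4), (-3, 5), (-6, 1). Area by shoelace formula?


Shoelace sum: ((-2)*(-7) - 6*(-1)) + (6*(-3) - 5*(-7)) + (5*4 - 2*(-3)) + (2*5 - (-3)*4) + ((-3)*1 - (-6)*5) + ((-6)*(-1) - (-2)*1)
= 120
Area = |120|/2 = 60

60


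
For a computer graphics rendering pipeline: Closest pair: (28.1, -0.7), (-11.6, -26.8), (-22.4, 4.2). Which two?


d(P0,P1) = 47.5111, d(P0,P2) = 50.7372, d(P1,P2) = 32.8274
Closest: P1 and P2

Closest pair: (-11.6, -26.8) and (-22.4, 4.2), distance = 32.8274


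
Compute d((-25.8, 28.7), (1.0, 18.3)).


dx=26.8, dy=-10.4
d^2 = 26.8^2 + (-10.4)^2 = 826.4
d = sqrt(826.4) = 28.7472

28.7472


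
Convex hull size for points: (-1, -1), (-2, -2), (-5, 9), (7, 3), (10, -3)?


Convex hull vertices (CCW): (-5, 9), (-2, -2), (10, -3), (7, 3)
Count = 4

4


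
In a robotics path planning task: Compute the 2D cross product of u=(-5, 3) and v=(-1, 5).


u x v = u_x*v_y - u_y*v_x = (-5)*5 - 3*(-1)
= (-25) - (-3) = -22

-22


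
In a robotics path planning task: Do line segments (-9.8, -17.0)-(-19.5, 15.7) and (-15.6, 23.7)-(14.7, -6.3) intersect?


Cross products: d1=-1059.21, d2=-359.4, d3=-205.13, d4=-904.94
d1*d2 < 0 and d3*d4 < 0? no

No, they don't intersect


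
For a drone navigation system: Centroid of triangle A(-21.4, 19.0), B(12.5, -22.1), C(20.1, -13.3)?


Centroid = ((x_A+x_B+x_C)/3, (y_A+y_B+y_C)/3)
= (((-21.4)+12.5+20.1)/3, (19+(-22.1)+(-13.3))/3)
= (3.7333, -5.4667)

(3.7333, -5.4667)


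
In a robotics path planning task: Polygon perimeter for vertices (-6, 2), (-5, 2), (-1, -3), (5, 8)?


Sides: (-6, 2)->(-5, 2): sqrt(1) = 1, (-5, 2)->(-1, -3): sqrt(41) = 6.403124, (-1, -3)->(5, 8): sqrt(157) = 12.529964, (5, 8)->(-6, 2): sqrt(157) = 12.529964
Sum = 32.463052
Perimeter = 32.4631

32.4631


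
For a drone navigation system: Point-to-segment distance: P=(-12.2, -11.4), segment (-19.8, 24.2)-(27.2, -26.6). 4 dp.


Project P onto AB: t = 0.4522 (clamped to [0,1])
Closest point on segment: (1.4515, 1.2303)
Distance: 18.5981

18.5981


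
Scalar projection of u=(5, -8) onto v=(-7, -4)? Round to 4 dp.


u.v = -3, |v| = sqrt(65) = 8.0623
Scalar projection = u.v / |v| = -3 / sqrt(65) = -0.3721

-0.3721


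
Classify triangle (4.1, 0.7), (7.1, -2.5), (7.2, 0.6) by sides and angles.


Side lengths squared: AB^2=19.24, BC^2=9.62, CA^2=9.62
Sorted: [9.62, 9.62, 19.24]
By sides: Isosceles, By angles: Right

Isosceles, Right


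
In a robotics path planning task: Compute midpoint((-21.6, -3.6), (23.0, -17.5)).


M = (((-21.6)+23)/2, ((-3.6)+(-17.5))/2)
= (0.7, -10.55)

(0.7, -10.55)


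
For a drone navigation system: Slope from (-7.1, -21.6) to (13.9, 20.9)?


slope = (y2-y1)/(x2-x1) = (20.9-(-21.6))/(13.9-(-7.1)) = 42.5/21 = 2.0238

2.0238


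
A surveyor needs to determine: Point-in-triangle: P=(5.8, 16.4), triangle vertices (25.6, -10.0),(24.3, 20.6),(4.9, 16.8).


Cross products: AB x AP = 571.56, BC x BP = 11.18, CA x CP = 15.84
All same sign? yes

Yes, inside


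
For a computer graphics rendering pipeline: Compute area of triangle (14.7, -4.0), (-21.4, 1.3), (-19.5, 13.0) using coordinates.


Area = |x_A(y_B-y_C) + x_B(y_C-y_A) + x_C(y_A-y_B)|/2
= |(-171.99) + (-363.8) + 103.35|/2
= 432.44/2 = 216.22

216.22


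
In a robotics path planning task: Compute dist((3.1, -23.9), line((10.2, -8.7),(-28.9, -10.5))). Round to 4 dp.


|cross product| = 581.54
|line direction| = sqrt(1532.05) = 39.1414
Distance = 581.54/sqrt(1532.05) = 14.8574

14.8574


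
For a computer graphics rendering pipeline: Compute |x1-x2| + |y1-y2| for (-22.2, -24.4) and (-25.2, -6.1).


|(-22.2)-(-25.2)| + |(-24.4)-(-6.1)| = 3 + 18.3 = 21.3

21.3


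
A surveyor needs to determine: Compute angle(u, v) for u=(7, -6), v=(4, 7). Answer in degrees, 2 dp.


u.v = -14, |u| = sqrt(85) = 9.2195, |v| = sqrt(65) = 8.0623
cos(theta) = u.v/(|u||v|) = -14/sqrt(5525) = -0.188348
theta = acos(-0.188348) = 100.86 degrees

100.86 degrees


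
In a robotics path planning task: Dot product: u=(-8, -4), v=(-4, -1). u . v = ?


u . v = u_x*v_x + u_y*v_y = (-8)*(-4) + (-4)*(-1)
= 32 + 4 = 36

36


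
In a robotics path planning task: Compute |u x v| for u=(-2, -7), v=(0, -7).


|u x v| = |(-2)*(-7) - (-7)*0|
= |14 - 0| = 14

14


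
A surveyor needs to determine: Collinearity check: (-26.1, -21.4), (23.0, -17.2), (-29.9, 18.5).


Cross product: (23-(-26.1))*(18.5-(-21.4)) - ((-17.2)-(-21.4))*((-29.9)-(-26.1))
= 1975.05

No, not collinear


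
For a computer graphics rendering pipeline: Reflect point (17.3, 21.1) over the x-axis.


Reflection over x-axis: (x,y) -> (x,-y)
(17.3, 21.1) -> (17.3, -21.1)

(17.3, -21.1)


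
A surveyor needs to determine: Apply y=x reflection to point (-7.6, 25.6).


Reflection over y=x: (x,y) -> (y,x)
(-7.6, 25.6) -> (25.6, -7.6)

(25.6, -7.6)


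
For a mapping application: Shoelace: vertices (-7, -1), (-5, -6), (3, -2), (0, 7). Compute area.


Shoelace sum: ((-7)*(-6) - (-5)*(-1)) + ((-5)*(-2) - 3*(-6)) + (3*7 - 0*(-2)) + (0*(-1) - (-7)*7)
= 135
Area = |135|/2 = 67.5

67.5


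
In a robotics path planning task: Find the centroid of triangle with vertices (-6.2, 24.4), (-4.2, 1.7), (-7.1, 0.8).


Centroid = ((x_A+x_B+x_C)/3, (y_A+y_B+y_C)/3)
= (((-6.2)+(-4.2)+(-7.1))/3, (24.4+1.7+0.8)/3)
= (-5.8333, 8.9667)

(-5.8333, 8.9667)


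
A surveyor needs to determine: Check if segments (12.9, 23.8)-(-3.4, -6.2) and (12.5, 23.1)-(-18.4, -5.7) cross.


Cross products: d1=-10.11, d2=447.45, d3=-0.59, d4=-458.15
d1*d2 < 0 and d3*d4 < 0? no

No, they don't intersect


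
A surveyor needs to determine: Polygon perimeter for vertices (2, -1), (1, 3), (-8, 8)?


Sides: (2, -1)->(1, 3): sqrt(17) = 4.123106, (1, 3)->(-8, 8): sqrt(106) = 10.29563, (-8, 8)->(2, -1): sqrt(181) = 13.453624
Sum = 27.87236
Perimeter = 27.8724

27.8724


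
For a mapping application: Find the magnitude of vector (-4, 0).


|u| = sqrt((-4)^2 + 0^2) = sqrt(16) = 4

4


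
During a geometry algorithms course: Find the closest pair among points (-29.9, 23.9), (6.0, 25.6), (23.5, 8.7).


d(P0,P1) = 35.9402, d(P0,P2) = 55.5212, d(P1,P2) = 24.3282
Closest: P1 and P2

Closest pair: (6.0, 25.6) and (23.5, 8.7), distance = 24.3282


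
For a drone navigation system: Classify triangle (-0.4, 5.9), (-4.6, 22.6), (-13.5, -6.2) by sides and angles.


Side lengths squared: AB^2=296.53, BC^2=908.65, CA^2=318.02
Sorted: [296.53, 318.02, 908.65]
By sides: Scalene, By angles: Obtuse

Scalene, Obtuse


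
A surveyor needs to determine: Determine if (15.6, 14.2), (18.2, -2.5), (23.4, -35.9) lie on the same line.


Cross product: (18.2-15.6)*((-35.9)-14.2) - ((-2.5)-14.2)*(23.4-15.6)
= 0

Yes, collinear


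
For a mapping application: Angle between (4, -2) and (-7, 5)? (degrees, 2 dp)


u.v = -38, |u| = sqrt(20) = 4.4721, |v| = sqrt(74) = 8.6023
cos(theta) = u.v/(|u||v|) = -38/sqrt(1480) = -0.987763
theta = acos(-0.987763) = 171.03 degrees

171.03 degrees


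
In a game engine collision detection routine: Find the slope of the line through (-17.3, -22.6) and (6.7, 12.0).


slope = (y2-y1)/(x2-x1) = (12-(-22.6))/(6.7-(-17.3)) = 34.6/24 = 1.4417

1.4417


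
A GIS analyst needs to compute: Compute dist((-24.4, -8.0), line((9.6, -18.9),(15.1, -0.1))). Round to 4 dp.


|cross product| = 699.15
|line direction| = sqrt(383.69) = 19.588
Distance = 699.15/sqrt(383.69) = 35.6928

35.6928


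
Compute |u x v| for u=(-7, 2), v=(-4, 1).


|u x v| = |(-7)*1 - 2*(-4)|
= |(-7) - (-8)| = 1

1


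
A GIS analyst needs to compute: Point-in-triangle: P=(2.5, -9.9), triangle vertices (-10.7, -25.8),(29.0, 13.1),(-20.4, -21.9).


Cross products: AB x AP = 117.75, BC x BP = 208.7, CA x CP = 205.71
All same sign? yes

Yes, inside


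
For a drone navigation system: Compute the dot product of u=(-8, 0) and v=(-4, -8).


u . v = u_x*v_x + u_y*v_y = (-8)*(-4) + 0*(-8)
= 32 + 0 = 32

32


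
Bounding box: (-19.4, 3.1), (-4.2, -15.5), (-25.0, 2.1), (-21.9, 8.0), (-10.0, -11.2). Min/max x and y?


x range: [-25, -4.2]
y range: [-15.5, 8]
Bounding box: (-25,-15.5) to (-4.2,8)

(-25,-15.5) to (-4.2,8)


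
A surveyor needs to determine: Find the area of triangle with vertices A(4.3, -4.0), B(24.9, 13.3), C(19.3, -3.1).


Area = |x_A(y_B-y_C) + x_B(y_C-y_A) + x_C(y_A-y_B)|/2
= |70.52 + 22.41 + (-333.89)|/2
= 240.96/2 = 120.48

120.48


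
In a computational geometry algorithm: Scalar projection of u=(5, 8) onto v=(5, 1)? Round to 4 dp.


u.v = 33, |v| = sqrt(26) = 5.099
Scalar projection = u.v / |v| = 33 / sqrt(26) = 6.4718

6.4718


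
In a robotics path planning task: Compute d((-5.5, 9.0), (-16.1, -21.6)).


dx=-10.6, dy=-30.6
d^2 = (-10.6)^2 + (-30.6)^2 = 1048.72
d = sqrt(1048.72) = 32.3839

32.3839


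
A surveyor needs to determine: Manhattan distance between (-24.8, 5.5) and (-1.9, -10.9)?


|(-24.8)-(-1.9)| + |5.5-(-10.9)| = 22.9 + 16.4 = 39.3

39.3


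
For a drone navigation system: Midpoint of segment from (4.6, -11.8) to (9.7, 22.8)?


M = ((4.6+9.7)/2, ((-11.8)+22.8)/2)
= (7.15, 5.5)

(7.15, 5.5)


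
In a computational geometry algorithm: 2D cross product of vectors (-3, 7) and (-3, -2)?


u x v = u_x*v_y - u_y*v_x = (-3)*(-2) - 7*(-3)
= 6 - (-21) = 27

27


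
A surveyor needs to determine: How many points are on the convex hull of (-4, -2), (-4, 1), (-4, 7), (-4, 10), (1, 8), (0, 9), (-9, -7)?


Convex hull vertices (CCW): (-9, -7), (-4, -2), (1, 8), (0, 9), (-4, 10)
Count = 5

5


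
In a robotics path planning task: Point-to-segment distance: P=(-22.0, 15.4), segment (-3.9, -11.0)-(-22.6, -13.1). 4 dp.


Project P onto AB: t = 0.7993 (clamped to [0,1])
Closest point on segment: (-18.8468, -12.6785)
Distance: 28.255

28.255


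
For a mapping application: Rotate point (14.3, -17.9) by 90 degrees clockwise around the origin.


90° CW: (x,y) -> (y, -x)
(14.3,-17.9) -> (-17.9, -14.3)

(-17.9, -14.3)


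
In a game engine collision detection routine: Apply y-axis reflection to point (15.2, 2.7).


Reflection over y-axis: (x,y) -> (-x,y)
(15.2, 2.7) -> (-15.2, 2.7)

(-15.2, 2.7)


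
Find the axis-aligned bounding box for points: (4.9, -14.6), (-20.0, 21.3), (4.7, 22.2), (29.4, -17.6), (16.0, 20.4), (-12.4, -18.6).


x range: [-20, 29.4]
y range: [-18.6, 22.2]
Bounding box: (-20,-18.6) to (29.4,22.2)

(-20,-18.6) to (29.4,22.2)


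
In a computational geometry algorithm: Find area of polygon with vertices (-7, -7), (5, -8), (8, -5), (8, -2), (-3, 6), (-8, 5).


Shoelace sum: ((-7)*(-8) - 5*(-7)) + (5*(-5) - 8*(-8)) + (8*(-2) - 8*(-5)) + (8*6 - (-3)*(-2)) + ((-3)*5 - (-8)*6) + ((-8)*(-7) - (-7)*5)
= 320
Area = |320|/2 = 160

160


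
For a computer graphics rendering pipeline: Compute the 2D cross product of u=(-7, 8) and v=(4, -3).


u x v = u_x*v_y - u_y*v_x = (-7)*(-3) - 8*4
= 21 - 32 = -11

-11


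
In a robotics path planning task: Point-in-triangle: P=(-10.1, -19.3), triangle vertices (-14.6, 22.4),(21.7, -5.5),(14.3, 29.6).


Cross products: AB x AP = -1388.16, BC x BP = 1218.3, CA x CP = 1237.53
All same sign? no

No, outside


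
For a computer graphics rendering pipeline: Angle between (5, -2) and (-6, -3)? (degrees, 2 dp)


u.v = -24, |u| = sqrt(29) = 5.3852, |v| = sqrt(45) = 6.7082
cos(theta) = u.v/(|u||v|) = -24/sqrt(1305) = -0.664364
theta = acos(-0.664364) = 131.63 degrees

131.63 degrees


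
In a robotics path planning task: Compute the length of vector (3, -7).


|u| = sqrt(3^2 + (-7)^2) = sqrt(58) = 7.6158

7.6158


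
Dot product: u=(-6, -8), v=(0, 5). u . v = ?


u . v = u_x*v_x + u_y*v_y = (-6)*0 + (-8)*5
= 0 + (-40) = -40

-40


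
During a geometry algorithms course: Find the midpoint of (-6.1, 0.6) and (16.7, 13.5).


M = (((-6.1)+16.7)/2, (0.6+13.5)/2)
= (5.3, 7.05)

(5.3, 7.05)


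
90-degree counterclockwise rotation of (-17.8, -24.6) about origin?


90° CCW: (x,y) -> (-y, x)
(-17.8,-24.6) -> (24.6, -17.8)

(24.6, -17.8)


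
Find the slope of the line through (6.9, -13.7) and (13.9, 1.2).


slope = (y2-y1)/(x2-x1) = (1.2-(-13.7))/(13.9-6.9) = 14.9/7 = 2.1286

2.1286


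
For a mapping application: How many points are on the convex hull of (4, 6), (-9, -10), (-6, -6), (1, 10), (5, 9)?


Convex hull vertices (CCW): (-9, -10), (4, 6), (5, 9), (1, 10)
Count = 4

4


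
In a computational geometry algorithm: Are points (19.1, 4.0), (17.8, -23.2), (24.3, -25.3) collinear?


Cross product: (17.8-19.1)*((-25.3)-4) - ((-23.2)-4)*(24.3-19.1)
= 179.53

No, not collinear


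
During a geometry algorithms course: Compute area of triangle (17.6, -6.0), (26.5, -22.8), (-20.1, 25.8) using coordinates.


Area = |x_A(y_B-y_C) + x_B(y_C-y_A) + x_C(y_A-y_B)|/2
= |(-855.36) + 842.7 + (-337.68)|/2
= 350.34/2 = 175.17

175.17


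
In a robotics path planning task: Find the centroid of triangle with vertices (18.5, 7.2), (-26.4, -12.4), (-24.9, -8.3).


Centroid = ((x_A+x_B+x_C)/3, (y_A+y_B+y_C)/3)
= ((18.5+(-26.4)+(-24.9))/3, (7.2+(-12.4)+(-8.3))/3)
= (-10.9333, -4.5)

(-10.9333, -4.5)


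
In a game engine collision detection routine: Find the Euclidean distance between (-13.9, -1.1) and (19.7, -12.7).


dx=33.6, dy=-11.6
d^2 = 33.6^2 + (-11.6)^2 = 1263.52
d = sqrt(1263.52) = 35.546

35.546


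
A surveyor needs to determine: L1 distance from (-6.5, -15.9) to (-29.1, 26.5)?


|(-6.5)-(-29.1)| + |(-15.9)-26.5| = 22.6 + 42.4 = 65

65


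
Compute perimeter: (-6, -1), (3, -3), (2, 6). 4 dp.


Sides: (-6, -1)->(3, -3): sqrt(85) = 9.219544, (3, -3)->(2, 6): sqrt(82) = 9.055385, (2, 6)->(-6, -1): sqrt(113) = 10.630146
Sum = 28.905075
Perimeter = 28.9051

28.9051


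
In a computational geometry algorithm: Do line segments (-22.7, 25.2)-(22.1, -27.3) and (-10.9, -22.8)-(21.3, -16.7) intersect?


Cross products: d1=1617.58, d2=-346.2, d3=-1530.9, d4=432.88
d1*d2 < 0 and d3*d4 < 0? yes

Yes, they intersect


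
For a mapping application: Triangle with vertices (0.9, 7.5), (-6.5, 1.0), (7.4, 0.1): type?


Side lengths squared: AB^2=97.01, BC^2=194.02, CA^2=97.01
Sorted: [97.01, 97.01, 194.02]
By sides: Isosceles, By angles: Right

Isosceles, Right


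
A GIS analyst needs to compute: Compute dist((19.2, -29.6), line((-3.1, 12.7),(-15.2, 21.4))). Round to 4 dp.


|cross product| = 317.82
|line direction| = sqrt(222.1) = 14.903
Distance = 317.82/sqrt(222.1) = 21.3259

21.3259


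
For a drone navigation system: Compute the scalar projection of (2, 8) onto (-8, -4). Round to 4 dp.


u.v = -48, |v| = sqrt(80) = 8.9443
Scalar projection = u.v / |v| = -48 / sqrt(80) = -5.3666

-5.3666


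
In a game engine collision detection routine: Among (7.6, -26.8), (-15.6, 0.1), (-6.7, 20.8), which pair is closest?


d(P0,P1) = 35.5225, d(P0,P2) = 49.7016, d(P1,P2) = 22.5322
Closest: P1 and P2

Closest pair: (-15.6, 0.1) and (-6.7, 20.8), distance = 22.5322


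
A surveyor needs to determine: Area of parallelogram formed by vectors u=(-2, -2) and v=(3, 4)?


|u x v| = |(-2)*4 - (-2)*3|
= |(-8) - (-6)| = 2

2


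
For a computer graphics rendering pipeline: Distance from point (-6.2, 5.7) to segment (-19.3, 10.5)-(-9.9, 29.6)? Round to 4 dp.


Project P onto AB: t = 0.0694 (clamped to [0,1])
Closest point on segment: (-18.6474, 11.826)
Distance: 13.8732

13.8732


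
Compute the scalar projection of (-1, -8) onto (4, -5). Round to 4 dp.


u.v = 36, |v| = sqrt(41) = 6.4031
Scalar projection = u.v / |v| = 36 / sqrt(41) = 5.6223

5.6223


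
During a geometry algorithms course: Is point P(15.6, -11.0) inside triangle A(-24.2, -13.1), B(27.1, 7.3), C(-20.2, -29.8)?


Cross products: AB x AP = -704.19, BC x BP = 438.94, CA x CP = -673.06
All same sign? no

No, outside


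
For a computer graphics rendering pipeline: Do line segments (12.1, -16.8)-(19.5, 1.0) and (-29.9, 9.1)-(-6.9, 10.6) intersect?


Cross products: d1=-658.7, d2=-260.4, d3=939.26, d4=540.96
d1*d2 < 0 and d3*d4 < 0? no

No, they don't intersect


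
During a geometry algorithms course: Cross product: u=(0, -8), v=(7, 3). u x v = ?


u x v = u_x*v_y - u_y*v_x = 0*3 - (-8)*7
= 0 - (-56) = 56

56


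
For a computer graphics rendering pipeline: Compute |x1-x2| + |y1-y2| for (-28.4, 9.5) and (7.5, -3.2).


|(-28.4)-7.5| + |9.5-(-3.2)| = 35.9 + 12.7 = 48.6

48.6


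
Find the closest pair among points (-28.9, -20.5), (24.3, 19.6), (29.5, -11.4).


d(P0,P1) = 66.6202, d(P0,P2) = 59.1047, d(P1,P2) = 31.4331
Closest: P1 and P2

Closest pair: (24.3, 19.6) and (29.5, -11.4), distance = 31.4331


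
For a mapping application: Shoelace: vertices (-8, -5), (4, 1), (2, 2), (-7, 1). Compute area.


Shoelace sum: ((-8)*1 - 4*(-5)) + (4*2 - 2*1) + (2*1 - (-7)*2) + ((-7)*(-5) - (-8)*1)
= 77
Area = |77|/2 = 38.5

38.5


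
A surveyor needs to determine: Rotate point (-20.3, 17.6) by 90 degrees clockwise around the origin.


90° CW: (x,y) -> (y, -x)
(-20.3,17.6) -> (17.6, 20.3)

(17.6, 20.3)


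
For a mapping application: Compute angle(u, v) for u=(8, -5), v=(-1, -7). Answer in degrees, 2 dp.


u.v = 27, |u| = sqrt(89) = 9.434, |v| = sqrt(50) = 7.0711
cos(theta) = u.v/(|u||v|) = 27/sqrt(4450) = 0.404747
theta = acos(0.404747) = 66.12 degrees

66.12 degrees


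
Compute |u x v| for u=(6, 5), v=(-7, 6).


|u x v| = |6*6 - 5*(-7)|
= |36 - (-35)| = 71

71


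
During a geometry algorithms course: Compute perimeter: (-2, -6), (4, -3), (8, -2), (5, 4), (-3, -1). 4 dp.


Sides: (-2, -6)->(4, -3): sqrt(45) = 6.708204, (4, -3)->(8, -2): sqrt(17) = 4.123106, (8, -2)->(5, 4): sqrt(45) = 6.708204, (5, 4)->(-3, -1): sqrt(89) = 9.433981, (-3, -1)->(-2, -6): sqrt(26) = 5.09902
Sum = 32.072515
Perimeter = 32.0725

32.0725


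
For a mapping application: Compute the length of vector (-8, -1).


|u| = sqrt((-8)^2 + (-1)^2) = sqrt(65) = 8.0623

8.0623


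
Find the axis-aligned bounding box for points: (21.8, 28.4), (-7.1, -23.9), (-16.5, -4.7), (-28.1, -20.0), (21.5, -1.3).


x range: [-28.1, 21.8]
y range: [-23.9, 28.4]
Bounding box: (-28.1,-23.9) to (21.8,28.4)

(-28.1,-23.9) to (21.8,28.4)


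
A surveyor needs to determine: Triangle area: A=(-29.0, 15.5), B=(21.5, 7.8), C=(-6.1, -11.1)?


Area = |x_A(y_B-y_C) + x_B(y_C-y_A) + x_C(y_A-y_B)|/2
= |(-548.1) + (-571.9) + (-46.97)|/2
= 1166.97/2 = 583.485

583.485


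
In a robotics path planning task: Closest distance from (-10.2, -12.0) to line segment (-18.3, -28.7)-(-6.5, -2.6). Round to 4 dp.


Project P onto AB: t = 0.6478 (clamped to [0,1])
Closest point on segment: (-10.6565, -11.7936)
Distance: 0.501

0.501


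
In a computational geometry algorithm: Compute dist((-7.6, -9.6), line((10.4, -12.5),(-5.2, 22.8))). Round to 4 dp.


|cross product| = 590.16
|line direction| = sqrt(1489.45) = 38.5934
Distance = 590.16/sqrt(1489.45) = 15.2917

15.2917


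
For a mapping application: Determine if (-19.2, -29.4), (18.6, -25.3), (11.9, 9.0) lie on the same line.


Cross product: (18.6-(-19.2))*(9-(-29.4)) - ((-25.3)-(-29.4))*(11.9-(-19.2))
= 1324.01

No, not collinear


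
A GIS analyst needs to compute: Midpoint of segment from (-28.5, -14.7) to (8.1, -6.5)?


M = (((-28.5)+8.1)/2, ((-14.7)+(-6.5))/2)
= (-10.2, -10.6)

(-10.2, -10.6)


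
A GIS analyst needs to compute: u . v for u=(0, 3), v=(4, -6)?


u . v = u_x*v_x + u_y*v_y = 0*4 + 3*(-6)
= 0 + (-18) = -18

-18


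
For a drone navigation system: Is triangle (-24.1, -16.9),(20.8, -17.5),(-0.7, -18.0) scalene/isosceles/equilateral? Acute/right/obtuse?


Side lengths squared: AB^2=2016.37, BC^2=462.5, CA^2=548.77
Sorted: [462.5, 548.77, 2016.37]
By sides: Scalene, By angles: Obtuse

Scalene, Obtuse


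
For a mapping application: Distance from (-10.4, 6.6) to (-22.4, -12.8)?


dx=-12, dy=-19.4
d^2 = (-12)^2 + (-19.4)^2 = 520.36
d = sqrt(520.36) = 22.8114

22.8114


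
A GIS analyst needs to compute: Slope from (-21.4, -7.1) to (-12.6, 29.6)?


slope = (y2-y1)/(x2-x1) = (29.6-(-7.1))/((-12.6)-(-21.4)) = 36.7/8.8 = 4.1705

4.1705


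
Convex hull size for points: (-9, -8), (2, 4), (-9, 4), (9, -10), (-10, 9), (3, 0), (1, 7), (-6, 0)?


Convex hull vertices (CCW): (-10, 9), (-9, -8), (9, -10), (1, 7)
Count = 4

4


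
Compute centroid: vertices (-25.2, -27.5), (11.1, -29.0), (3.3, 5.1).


Centroid = ((x_A+x_B+x_C)/3, (y_A+y_B+y_C)/3)
= (((-25.2)+11.1+3.3)/3, ((-27.5)+(-29)+5.1)/3)
= (-3.6, -17.1333)

(-3.6, -17.1333)


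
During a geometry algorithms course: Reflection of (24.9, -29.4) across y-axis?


Reflection over y-axis: (x,y) -> (-x,y)
(24.9, -29.4) -> (-24.9, -29.4)

(-24.9, -29.4)


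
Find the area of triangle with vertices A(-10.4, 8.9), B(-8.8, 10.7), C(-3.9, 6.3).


Area = |x_A(y_B-y_C) + x_B(y_C-y_A) + x_C(y_A-y_B)|/2
= |(-45.76) + 22.88 + 7.02|/2
= 15.86/2 = 7.93

7.93


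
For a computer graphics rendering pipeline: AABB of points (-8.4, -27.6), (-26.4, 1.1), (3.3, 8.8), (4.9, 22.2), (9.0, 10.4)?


x range: [-26.4, 9]
y range: [-27.6, 22.2]
Bounding box: (-26.4,-27.6) to (9,22.2)

(-26.4,-27.6) to (9,22.2)


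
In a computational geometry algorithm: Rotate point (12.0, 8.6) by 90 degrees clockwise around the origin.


90° CW: (x,y) -> (y, -x)
(12,8.6) -> (8.6, -12)

(8.6, -12)


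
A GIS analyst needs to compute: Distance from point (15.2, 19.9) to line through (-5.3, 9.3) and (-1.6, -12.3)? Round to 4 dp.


|cross product| = 482.02
|line direction| = sqrt(480.25) = 21.9146
Distance = 482.02/sqrt(480.25) = 21.9954

21.9954


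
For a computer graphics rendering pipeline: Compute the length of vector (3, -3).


|u| = sqrt(3^2 + (-3)^2) = sqrt(18) = 4.2426

4.2426


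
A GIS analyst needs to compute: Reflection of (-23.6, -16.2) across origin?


Reflection over origin: (x,y) -> (-x,-y)
(-23.6, -16.2) -> (23.6, 16.2)

(23.6, 16.2)


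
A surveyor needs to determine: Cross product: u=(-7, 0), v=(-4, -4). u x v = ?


u x v = u_x*v_y - u_y*v_x = (-7)*(-4) - 0*(-4)
= 28 - 0 = 28

28


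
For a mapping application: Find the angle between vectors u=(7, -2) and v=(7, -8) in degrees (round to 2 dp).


u.v = 65, |u| = sqrt(53) = 7.2801, |v| = sqrt(113) = 10.6301
cos(theta) = u.v/(|u||v|) = 65/sqrt(5989) = 0.839917
theta = acos(0.839917) = 32.87 degrees

32.87 degrees


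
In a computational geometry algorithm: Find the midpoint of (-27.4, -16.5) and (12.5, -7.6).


M = (((-27.4)+12.5)/2, ((-16.5)+(-7.6))/2)
= (-7.45, -12.05)

(-7.45, -12.05)


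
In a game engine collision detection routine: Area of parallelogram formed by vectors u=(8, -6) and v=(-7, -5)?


|u x v| = |8*(-5) - (-6)*(-7)|
= |(-40) - 42| = 82

82


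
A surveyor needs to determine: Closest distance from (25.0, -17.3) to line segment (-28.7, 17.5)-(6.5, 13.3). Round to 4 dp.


Project P onto AB: t = 1 (clamped to [0,1])
Closest point on segment: (6.5, 13.3)
Distance: 35.7577

35.7577


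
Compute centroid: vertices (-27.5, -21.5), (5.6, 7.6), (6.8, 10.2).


Centroid = ((x_A+x_B+x_C)/3, (y_A+y_B+y_C)/3)
= (((-27.5)+5.6+6.8)/3, ((-21.5)+7.6+10.2)/3)
= (-5.0333, -1.2333)

(-5.0333, -1.2333)


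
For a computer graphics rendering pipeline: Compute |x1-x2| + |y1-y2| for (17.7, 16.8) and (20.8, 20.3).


|17.7-20.8| + |16.8-20.3| = 3.1 + 3.5 = 6.6

6.6


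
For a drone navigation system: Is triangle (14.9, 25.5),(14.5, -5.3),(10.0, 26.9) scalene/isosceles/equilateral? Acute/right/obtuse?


Side lengths squared: AB^2=948.8, BC^2=1057.09, CA^2=25.97
Sorted: [25.97, 948.8, 1057.09]
By sides: Scalene, By angles: Obtuse

Scalene, Obtuse


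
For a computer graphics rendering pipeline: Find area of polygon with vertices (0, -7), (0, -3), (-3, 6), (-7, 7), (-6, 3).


Shoelace sum: (0*(-3) - 0*(-7)) + (0*6 - (-3)*(-3)) + ((-3)*7 - (-7)*6) + ((-7)*3 - (-6)*7) + ((-6)*(-7) - 0*3)
= 75
Area = |75|/2 = 37.5

37.5


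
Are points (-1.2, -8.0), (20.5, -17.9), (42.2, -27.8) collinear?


Cross product: (20.5-(-1.2))*((-27.8)-(-8)) - ((-17.9)-(-8))*(42.2-(-1.2))
= 0

Yes, collinear


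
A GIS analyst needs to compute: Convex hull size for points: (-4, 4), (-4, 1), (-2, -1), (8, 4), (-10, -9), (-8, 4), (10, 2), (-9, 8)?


Convex hull vertices (CCW): (-10, -9), (10, 2), (8, 4), (-9, 8)
Count = 4

4


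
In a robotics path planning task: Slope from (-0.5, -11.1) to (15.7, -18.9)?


slope = (y2-y1)/(x2-x1) = ((-18.9)-(-11.1))/(15.7-(-0.5)) = (-7.8)/16.2 = -0.4815

-0.4815


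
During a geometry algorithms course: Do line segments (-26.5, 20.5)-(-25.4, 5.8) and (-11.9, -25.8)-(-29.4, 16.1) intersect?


Cross products: d1=-198.51, d2=12.65, d3=163.69, d4=-47.47
d1*d2 < 0 and d3*d4 < 0? yes

Yes, they intersect


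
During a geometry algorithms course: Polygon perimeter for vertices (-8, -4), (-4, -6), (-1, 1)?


Sides: (-8, -4)->(-4, -6): sqrt(20) = 4.472136, (-4, -6)->(-1, 1): sqrt(58) = 7.615773, (-1, 1)->(-8, -4): sqrt(74) = 8.602325
Sum = 20.690234
Perimeter = 20.6902

20.6902


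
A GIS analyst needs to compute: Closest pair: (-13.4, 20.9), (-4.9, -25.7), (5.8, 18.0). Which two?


d(P0,P1) = 47.3689, d(P0,P2) = 19.4178, d(P1,P2) = 44.9909
Closest: P0 and P2

Closest pair: (-13.4, 20.9) and (5.8, 18.0), distance = 19.4178


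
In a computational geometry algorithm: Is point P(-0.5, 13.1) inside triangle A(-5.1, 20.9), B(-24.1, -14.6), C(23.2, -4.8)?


Cross products: AB x AP = 311.5, BC x BP = 1078.93, CA x CP = 102.52
All same sign? yes

Yes, inside


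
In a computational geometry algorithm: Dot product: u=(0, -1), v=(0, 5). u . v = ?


u . v = u_x*v_x + u_y*v_y = 0*0 + (-1)*5
= 0 + (-5) = -5

-5


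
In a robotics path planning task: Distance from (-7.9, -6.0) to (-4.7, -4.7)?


dx=3.2, dy=1.3
d^2 = 3.2^2 + 1.3^2 = 11.93
d = sqrt(11.93) = 3.454

3.454


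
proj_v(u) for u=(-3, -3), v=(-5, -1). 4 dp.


u.v = 18, |v| = sqrt(26) = 5.099
Scalar projection = u.v / |v| = 18 / sqrt(26) = 3.5301

3.5301


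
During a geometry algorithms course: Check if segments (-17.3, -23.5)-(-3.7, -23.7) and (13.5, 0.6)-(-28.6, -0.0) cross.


Cross products: d1=996.13, d2=1012.71, d3=333.92, d4=317.34
d1*d2 < 0 and d3*d4 < 0? no

No, they don't intersect


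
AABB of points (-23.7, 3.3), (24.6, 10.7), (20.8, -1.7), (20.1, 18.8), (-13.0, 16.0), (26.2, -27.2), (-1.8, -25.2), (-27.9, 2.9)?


x range: [-27.9, 26.2]
y range: [-27.2, 18.8]
Bounding box: (-27.9,-27.2) to (26.2,18.8)

(-27.9,-27.2) to (26.2,18.8)


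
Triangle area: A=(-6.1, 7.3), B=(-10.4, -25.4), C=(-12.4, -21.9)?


Area = |x_A(y_B-y_C) + x_B(y_C-y_A) + x_C(y_A-y_B)|/2
= |21.35 + 303.68 + (-405.48)|/2
= 80.45/2 = 40.225

40.225


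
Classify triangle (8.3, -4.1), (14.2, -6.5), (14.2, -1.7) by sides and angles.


Side lengths squared: AB^2=40.57, BC^2=23.04, CA^2=40.57
Sorted: [23.04, 40.57, 40.57]
By sides: Isosceles, By angles: Acute

Isosceles, Acute


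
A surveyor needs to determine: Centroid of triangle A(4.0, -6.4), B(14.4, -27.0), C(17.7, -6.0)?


Centroid = ((x_A+x_B+x_C)/3, (y_A+y_B+y_C)/3)
= ((4+14.4+17.7)/3, ((-6.4)+(-27)+(-6))/3)
= (12.0333, -13.1333)

(12.0333, -13.1333)


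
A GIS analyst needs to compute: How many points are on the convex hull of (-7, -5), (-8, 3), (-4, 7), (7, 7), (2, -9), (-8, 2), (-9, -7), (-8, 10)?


Convex hull vertices (CCW): (-9, -7), (2, -9), (7, 7), (-8, 10)
Count = 4

4


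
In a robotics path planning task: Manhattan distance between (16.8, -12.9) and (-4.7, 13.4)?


|16.8-(-4.7)| + |(-12.9)-13.4| = 21.5 + 26.3 = 47.8

47.8


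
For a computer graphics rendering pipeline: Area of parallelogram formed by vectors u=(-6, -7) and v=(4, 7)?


|u x v| = |(-6)*7 - (-7)*4|
= |(-42) - (-28)| = 14

14


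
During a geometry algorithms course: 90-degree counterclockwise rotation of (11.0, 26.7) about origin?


90° CCW: (x,y) -> (-y, x)
(11,26.7) -> (-26.7, 11)

(-26.7, 11)


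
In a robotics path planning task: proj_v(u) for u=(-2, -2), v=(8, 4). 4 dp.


u.v = -24, |v| = sqrt(80) = 8.9443
Scalar projection = u.v / |v| = -24 / sqrt(80) = -2.6833

-2.6833


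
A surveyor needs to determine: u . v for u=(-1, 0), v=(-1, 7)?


u . v = u_x*v_x + u_y*v_y = (-1)*(-1) + 0*7
= 1 + 0 = 1

1


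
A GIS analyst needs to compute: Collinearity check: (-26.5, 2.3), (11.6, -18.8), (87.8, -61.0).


Cross product: (11.6-(-26.5))*((-61)-2.3) - ((-18.8)-2.3)*(87.8-(-26.5))
= 0

Yes, collinear


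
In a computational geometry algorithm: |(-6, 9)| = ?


|u| = sqrt((-6)^2 + 9^2) = sqrt(117) = 10.8167

10.8167


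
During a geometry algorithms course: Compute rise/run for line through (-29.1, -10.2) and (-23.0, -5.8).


slope = (y2-y1)/(x2-x1) = ((-5.8)-(-10.2))/((-23)-(-29.1)) = 4.4/6.1 = 0.7213

0.7213


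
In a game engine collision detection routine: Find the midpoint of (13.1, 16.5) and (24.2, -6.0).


M = ((13.1+24.2)/2, (16.5+(-6))/2)
= (18.65, 5.25)

(18.65, 5.25)


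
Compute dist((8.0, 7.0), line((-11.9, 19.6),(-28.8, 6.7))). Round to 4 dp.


|cross product| = 469.65
|line direction| = sqrt(452.02) = 21.2608
Distance = 469.65/sqrt(452.02) = 22.09

22.09


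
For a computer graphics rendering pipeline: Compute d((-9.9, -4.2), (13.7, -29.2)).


dx=23.6, dy=-25
d^2 = 23.6^2 + (-25)^2 = 1181.96
d = sqrt(1181.96) = 34.3796

34.3796


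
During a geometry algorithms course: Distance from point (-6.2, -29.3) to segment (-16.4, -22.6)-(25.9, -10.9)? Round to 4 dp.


Project P onto AB: t = 0.1833 (clamped to [0,1])
Closest point on segment: (-8.6464, -20.4554)
Distance: 9.1767

9.1767


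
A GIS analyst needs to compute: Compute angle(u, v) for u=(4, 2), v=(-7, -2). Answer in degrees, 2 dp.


u.v = -32, |u| = sqrt(20) = 4.4721, |v| = sqrt(53) = 7.2801
cos(theta) = u.v/(|u||v|) = -32/sqrt(1060) = -0.982872
theta = acos(-0.982872) = 169.38 degrees

169.38 degrees


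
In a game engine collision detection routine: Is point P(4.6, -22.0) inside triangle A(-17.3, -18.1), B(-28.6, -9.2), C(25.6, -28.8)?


Cross products: AB x AP = -150.84, BC x BP = -43.04, CA x CP = -67.02
All same sign? yes

Yes, inside


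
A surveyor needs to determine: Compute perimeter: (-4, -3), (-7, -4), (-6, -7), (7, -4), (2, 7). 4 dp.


Sides: (-4, -3)->(-7, -4): sqrt(10) = 3.162278, (-7, -4)->(-6, -7): sqrt(10) = 3.162278, (-6, -7)->(7, -4): sqrt(178) = 13.341664, (7, -4)->(2, 7): sqrt(146) = 12.083046, (2, 7)->(-4, -3): sqrt(136) = 11.661904
Sum = 43.41117
Perimeter = 43.4112

43.4112


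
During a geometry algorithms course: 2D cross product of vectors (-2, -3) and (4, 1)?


u x v = u_x*v_y - u_y*v_x = (-2)*1 - (-3)*4
= (-2) - (-12) = 10

10


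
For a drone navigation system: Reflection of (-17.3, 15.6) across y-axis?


Reflection over y-axis: (x,y) -> (-x,y)
(-17.3, 15.6) -> (17.3, 15.6)

(17.3, 15.6)


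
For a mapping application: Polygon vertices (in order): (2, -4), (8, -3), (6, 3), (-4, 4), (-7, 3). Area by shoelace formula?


Shoelace sum: (2*(-3) - 8*(-4)) + (8*3 - 6*(-3)) + (6*4 - (-4)*3) + ((-4)*3 - (-7)*4) + ((-7)*(-4) - 2*3)
= 142
Area = |142|/2 = 71

71


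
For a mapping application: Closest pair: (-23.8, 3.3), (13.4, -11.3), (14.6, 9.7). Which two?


d(P0,P1) = 39.9625, d(P0,P2) = 38.9297, d(P1,P2) = 21.0343
Closest: P1 and P2

Closest pair: (13.4, -11.3) and (14.6, 9.7), distance = 21.0343


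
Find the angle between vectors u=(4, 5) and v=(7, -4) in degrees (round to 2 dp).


u.v = 8, |u| = sqrt(41) = 6.4031, |v| = sqrt(65) = 8.0623
cos(theta) = u.v/(|u||v|) = 8/sqrt(2665) = 0.154968
theta = acos(0.154968) = 81.09 degrees

81.09 degrees


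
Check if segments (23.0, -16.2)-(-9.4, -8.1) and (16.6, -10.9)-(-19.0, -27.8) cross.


Cross products: d1=296.84, d2=-539.08, d3=-119.88, d4=716.04
d1*d2 < 0 and d3*d4 < 0? yes

Yes, they intersect


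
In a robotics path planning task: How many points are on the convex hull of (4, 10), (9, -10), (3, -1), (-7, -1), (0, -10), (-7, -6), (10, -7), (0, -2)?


Convex hull vertices (CCW): (-7, -6), (0, -10), (9, -10), (10, -7), (4, 10), (-7, -1)
Count = 6

6


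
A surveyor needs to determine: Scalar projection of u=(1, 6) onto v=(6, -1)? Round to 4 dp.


u.v = 0, |v| = sqrt(37) = 6.0828
Scalar projection = u.v / |v| = 0 / sqrt(37) = 0

0


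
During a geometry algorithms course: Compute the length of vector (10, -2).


|u| = sqrt(10^2 + (-2)^2) = sqrt(104) = 10.198

10.198


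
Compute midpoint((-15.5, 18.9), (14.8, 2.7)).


M = (((-15.5)+14.8)/2, (18.9+2.7)/2)
= (-0.35, 10.8)

(-0.35, 10.8)


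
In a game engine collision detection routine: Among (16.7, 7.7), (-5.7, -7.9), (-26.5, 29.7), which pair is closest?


d(P0,P1) = 27.2969, d(P0,P2) = 48.4793, d(P1,P2) = 42.9698
Closest: P0 and P1

Closest pair: (16.7, 7.7) and (-5.7, -7.9), distance = 27.2969


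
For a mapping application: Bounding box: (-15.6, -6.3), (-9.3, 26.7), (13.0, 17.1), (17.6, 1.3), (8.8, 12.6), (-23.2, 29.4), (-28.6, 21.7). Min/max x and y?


x range: [-28.6, 17.6]
y range: [-6.3, 29.4]
Bounding box: (-28.6,-6.3) to (17.6,29.4)

(-28.6,-6.3) to (17.6,29.4)


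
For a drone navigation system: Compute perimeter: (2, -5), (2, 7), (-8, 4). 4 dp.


Sides: (2, -5)->(2, 7): sqrt(144) = 12, (2, 7)->(-8, 4): sqrt(109) = 10.440307, (-8, 4)->(2, -5): sqrt(181) = 13.453624
Sum = 35.893931
Perimeter = 35.8939

35.8939


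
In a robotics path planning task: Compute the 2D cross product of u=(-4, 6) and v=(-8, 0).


u x v = u_x*v_y - u_y*v_x = (-4)*0 - 6*(-8)
= 0 - (-48) = 48

48


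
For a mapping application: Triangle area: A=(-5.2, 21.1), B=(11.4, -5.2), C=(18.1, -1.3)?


Area = |x_A(y_B-y_C) + x_B(y_C-y_A) + x_C(y_A-y_B)|/2
= |20.28 + (-255.36) + 476.03|/2
= 240.95/2 = 120.475

120.475


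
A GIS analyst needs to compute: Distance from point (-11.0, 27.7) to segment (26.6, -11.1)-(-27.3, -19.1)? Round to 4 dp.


Project P onto AB: t = 0.578 (clamped to [0,1])
Closest point on segment: (-4.5549, -15.7241)
Distance: 43.8998

43.8998


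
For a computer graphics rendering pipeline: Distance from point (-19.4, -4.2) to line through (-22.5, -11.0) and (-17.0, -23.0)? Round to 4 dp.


|cross product| = 74.6
|line direction| = sqrt(174.25) = 13.2004
Distance = 74.6/sqrt(174.25) = 5.6514

5.6514
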